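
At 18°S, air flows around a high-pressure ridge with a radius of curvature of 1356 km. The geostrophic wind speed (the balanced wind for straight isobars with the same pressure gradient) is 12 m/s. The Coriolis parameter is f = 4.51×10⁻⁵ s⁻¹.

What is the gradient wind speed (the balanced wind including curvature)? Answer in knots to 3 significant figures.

Around a high, pressure-gradient force acts outward with centrifugal, so Coriolis balances both:
fV = (1/ρ)|∂P/∂n| + V²/R  →  V² − fR·V + fR·V_g = 0
With fR = 4.51×10⁻⁵ × 1356×10³ m = 61.2 m/s:
V = [fR − √((fR)² − 4 fR V_g)]/2 = [61.2 − √(61.2² − 4×61.2×12)]/2 = 16.4 m/s
Supergeostrophic (V > V_g = 12 m/s), as expected around a high.
Converting: 16.4 m/s × 1.944 = 31.9 knots

31.9 knots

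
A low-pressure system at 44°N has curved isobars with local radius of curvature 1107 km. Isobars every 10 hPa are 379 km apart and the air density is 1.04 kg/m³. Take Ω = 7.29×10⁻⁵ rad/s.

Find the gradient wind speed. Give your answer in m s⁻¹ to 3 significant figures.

21.1 m s⁻¹

Coriolis parameter at 44°N:
f = 2Ω sin φ = 2 × 7.29×10⁻⁵ × sin 44° = 1.01×10⁻⁴ s⁻¹
Pressure gradient: |∂P/∂n| = 1000 Pa / 379000 m = 2.64×10⁻³ Pa/m
Geostrophic speed: V_g = |∂P/∂n|/(fρ) = 2.64×10⁻³/(1.01×10⁻⁴ × 1.04) = 25.0 m/s
Around a low, centrifugal force acts outward with Coriolis, so pressure-gradient force balances both:
(1/ρ)|∂P/∂n| = fV + V²/R  →  V² + fR·V − fR·V_g = 0
With fR = 1.01×10⁻⁴ × 1107×10³ m = 112 m/s:
V = [−fR + √((fR)² + 4 fR V_g)]/2 = [−112 + √(112² + 4×112×25)]/2 = 21.1 m/s
Subgeostrophic (V < V_g = 25 m/s), as expected around a low.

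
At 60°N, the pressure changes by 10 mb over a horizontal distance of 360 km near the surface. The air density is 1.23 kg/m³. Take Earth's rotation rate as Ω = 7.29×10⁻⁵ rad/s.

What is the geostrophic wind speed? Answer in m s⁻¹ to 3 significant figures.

17.9 m s⁻¹

Coriolis parameter at 60°N:
f = 2Ω sin φ = 2 × 7.29×10⁻⁵ × sin 60° = 1.26×10⁻⁴ s⁻¹
Pressure gradient: |∂P/∂n| = 1000 Pa / 360000 m = 2.78×10⁻³ Pa/m
Geostrophic balance (pressure-gradient force = Coriolis force):
V_g = (1/(fρ)) |∂P/∂n| = 2.78×10⁻³ / (1.26×10⁻⁴ × 1.23) = 17.9 m/s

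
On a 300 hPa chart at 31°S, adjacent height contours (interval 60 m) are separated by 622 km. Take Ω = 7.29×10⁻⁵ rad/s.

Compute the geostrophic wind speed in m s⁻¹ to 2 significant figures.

Coriolis parameter at 31°S:
f = 2Ω sin φ = 2 × 7.29×10⁻⁵ × sin 31° = 7.51×10⁻⁵ s⁻¹
Height gradient: |∂Z/∂n| = 60 m / 622000 m = 9.65×10⁻⁵
On a pressure surface, geostrophic balance gives V_g = (g/f)|∂Z/∂n|:
V_g = 9.81 × 9.65×10⁻⁵ / 7.51×10⁻⁵ = 12.6 m/s

13 m s⁻¹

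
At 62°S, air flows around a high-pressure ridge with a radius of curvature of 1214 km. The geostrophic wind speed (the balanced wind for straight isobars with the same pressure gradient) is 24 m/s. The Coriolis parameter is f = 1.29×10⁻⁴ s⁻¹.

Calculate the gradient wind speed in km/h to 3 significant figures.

107 km/h

Around a high, pressure-gradient force acts outward with centrifugal, so Coriolis balances both:
fV = (1/ρ)|∂P/∂n| + V²/R  →  V² − fR·V + fR·V_g = 0
With fR = 1.29×10⁻⁴ × 1214×10³ m = 157 m/s:
V = [fR − √((fR)² − 4 fR V_g)]/2 = [157 − √(157² − 4×157×24)]/2 = 29.6 m/s
Supergeostrophic (V > V_g = 24 m/s), as expected around a high.
Converting: 29.6 m/s × 3.6 = 107 km/h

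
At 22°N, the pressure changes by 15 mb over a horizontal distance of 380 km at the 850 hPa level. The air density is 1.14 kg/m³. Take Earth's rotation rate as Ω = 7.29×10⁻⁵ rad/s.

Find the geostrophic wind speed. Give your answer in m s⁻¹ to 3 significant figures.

63.4 m s⁻¹

Coriolis parameter at 22°N:
f = 2Ω sin φ = 2 × 7.29×10⁻⁵ × sin 22° = 5.46×10⁻⁵ s⁻¹
Pressure gradient: |∂P/∂n| = 1500 Pa / 380000 m = 3.95×10⁻³ Pa/m
Geostrophic balance (pressure-gradient force = Coriolis force):
V_g = (1/(fρ)) |∂P/∂n| = 3.95×10⁻³ / (5.46×10⁻⁵ × 1.14) = 63.4 m/s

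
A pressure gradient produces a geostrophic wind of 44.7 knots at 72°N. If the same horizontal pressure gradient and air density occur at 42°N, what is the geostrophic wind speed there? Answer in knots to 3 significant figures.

With the same pressure gradient and density, V_g ∝ 1/f ∝ 1/sin φ.
V₂ = V₁ · sin φ₁ / sin φ₂ = 44.7 × sin 72° / sin 42°
V₂ = 44.7 × 0.9511/0.6691 = 63.5 knots

63.5 knots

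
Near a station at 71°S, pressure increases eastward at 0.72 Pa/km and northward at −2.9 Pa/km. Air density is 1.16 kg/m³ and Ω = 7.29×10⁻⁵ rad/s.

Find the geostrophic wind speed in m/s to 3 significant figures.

18.7 m/s

Coriolis parameter at 71°S:
f = 2Ω sin φ = 2 × 7.29×10⁻⁵ × sin 71° = 1.38×10⁻⁴ s⁻¹
In the Southern Hemisphere f is negative: f = −1.38×10⁻⁴ s⁻¹.
Component geostrophic relations (x east, y north):
u_g = −(1/(fρ)) ∂P/∂y,  v_g = (1/(fρ)) ∂P/∂x
u_g = −(−2.9×10⁻³)/(−1.38×10⁻⁴ × 1.16) = −18.1 m/s;  v_g = (0.72×10⁻³)/(−1.38×10⁻⁴ × 1.16) = −4.50 m/s
|V_g| = √(u_g² + v_g²) = 18.7 m/s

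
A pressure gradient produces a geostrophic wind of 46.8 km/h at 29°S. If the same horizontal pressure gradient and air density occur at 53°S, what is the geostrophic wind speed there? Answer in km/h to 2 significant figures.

With the same pressure gradient and density, V_g ∝ 1/f ∝ 1/sin φ.
V₂ = V₁ · sin φ₁ / sin φ₂ = 46.8 × sin 29° / sin 53°
V₂ = 46.8 × 0.4848/0.7986 = 28 km/h

28 km/h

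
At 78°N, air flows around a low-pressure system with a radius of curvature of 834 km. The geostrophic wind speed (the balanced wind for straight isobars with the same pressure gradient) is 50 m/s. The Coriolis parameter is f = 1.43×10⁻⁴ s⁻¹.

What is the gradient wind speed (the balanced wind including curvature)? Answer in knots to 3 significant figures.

Around a low, centrifugal force acts outward with Coriolis, so pressure-gradient force balances both:
(1/ρ)|∂P/∂n| = fV + V²/R  →  V² + fR·V − fR·V_g = 0
With fR = 1.43×10⁻⁴ × 834×10³ m = 119 m/s:
V = [−fR + √((fR)² + 4 fR V_g)]/2 = [−119 + √(119² + 4×119×50)]/2 = 37.9 m/s
Subgeostrophic (V < V_g = 50 m/s), as expected around a low.
Converting: 37.9 m/s × 1.944 = 73.7 knots

73.7 knots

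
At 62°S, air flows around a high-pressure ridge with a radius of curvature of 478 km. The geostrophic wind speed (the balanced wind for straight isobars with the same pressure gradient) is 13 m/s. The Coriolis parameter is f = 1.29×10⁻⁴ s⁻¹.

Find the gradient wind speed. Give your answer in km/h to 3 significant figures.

67.1 km/h

Around a high, pressure-gradient force acts outward with centrifugal, so Coriolis balances both:
fV = (1/ρ)|∂P/∂n| + V²/R  →  V² − fR·V + fR·V_g = 0
With fR = 1.29×10⁻⁴ × 478×10³ m = 61.7 m/s:
V = [fR − √((fR)² − 4 fR V_g)]/2 = [61.7 − √(61.7² − 4×61.7×13)]/2 = 18.6 m/s
Supergeostrophic (V > V_g = 13 m/s), as expected around a high.
Converting: 18.6 m/s × 3.6 = 67.1 km/h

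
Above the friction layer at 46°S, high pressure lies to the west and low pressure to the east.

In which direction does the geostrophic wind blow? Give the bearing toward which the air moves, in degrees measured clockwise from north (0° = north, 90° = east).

000°

The pressure-gradient force points toward the east (bearing 090°).
Geostrophic balance: in the Southern Hemisphere the Coriolis force deflects motion to the left, so the geostrophic wind blows 90° to the left of the pressure-gradient force (low pressure on the right).
Rotating 090° by 90° counterclockwise gives 000° — the wind blows toward the north.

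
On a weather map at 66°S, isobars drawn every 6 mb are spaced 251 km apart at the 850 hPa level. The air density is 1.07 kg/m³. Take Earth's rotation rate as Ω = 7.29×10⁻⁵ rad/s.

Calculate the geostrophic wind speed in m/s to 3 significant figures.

Coriolis parameter at 66°S:
f = 2Ω sin φ = 2 × 7.29×10⁻⁵ × sin 66° = 1.33×10⁻⁴ s⁻¹
Pressure gradient: |∂P/∂n| = 600 Pa / 251000 m = 2.39×10⁻³ Pa/m
Geostrophic balance (pressure-gradient force = Coriolis force):
V_g = (1/(fρ)) |∂P/∂n| = 2.39×10⁻³ / (1.33×10⁻⁴ × 1.07) = 16.8 m/s

16.8 m/s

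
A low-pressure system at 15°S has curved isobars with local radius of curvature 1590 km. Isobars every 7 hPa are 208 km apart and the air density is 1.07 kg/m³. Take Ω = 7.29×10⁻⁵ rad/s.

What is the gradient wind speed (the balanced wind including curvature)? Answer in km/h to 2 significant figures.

Coriolis parameter at 15°S:
f = 2Ω sin φ = 2 × 7.29×10⁻⁵ × sin 15° = 3.77×10⁻⁵ s⁻¹
Pressure gradient: |∂P/∂n| = 700 Pa / 208000 m = 3.37×10⁻³ Pa/m
Geostrophic speed: V_g = |∂P/∂n|/(fρ) = 3.37×10⁻³/(3.77×10⁻⁵ × 1.07) = 83.3 m/s
Around a low, centrifugal force acts outward with Coriolis, so pressure-gradient force balances both:
(1/ρ)|∂P/∂n| = fV + V²/R  →  V² + fR·V − fR·V_g = 0
With fR = 3.77×10⁻⁵ × 1590×10³ m = 60.0 m/s:
V = [−fR + √((fR)² + 4 fR V_g)]/2 = [−60.0 + √(60.0² + 4×60.0×83.3)]/2 = 46.8 m/s
Subgeostrophic (V < V_g = 83.3 m/s), as expected around a low.
Converting: 46.8 m/s × 3.6 = 170 km/h

170 km/h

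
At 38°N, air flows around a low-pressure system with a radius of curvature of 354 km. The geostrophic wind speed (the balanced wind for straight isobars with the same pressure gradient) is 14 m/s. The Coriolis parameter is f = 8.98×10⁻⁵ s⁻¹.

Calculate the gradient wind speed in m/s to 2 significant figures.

Around a low, centrifugal force acts outward with Coriolis, so pressure-gradient force balances both:
(1/ρ)|∂P/∂n| = fV + V²/R  →  V² + fR·V − fR·V_g = 0
With fR = 8.98×10⁻⁵ × 354×10³ m = 31.8 m/s:
V = [−fR + √((fR)² + 4 fR V_g)]/2 = [−31.8 + √(31.8² + 4×31.8×14)]/2 = 10.5 m/s
Subgeostrophic (V < V_g = 14 m/s), as expected around a low.

11 m/s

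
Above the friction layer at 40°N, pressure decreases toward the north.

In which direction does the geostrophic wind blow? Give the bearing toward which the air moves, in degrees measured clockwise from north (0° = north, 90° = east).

090°

The pressure-gradient force points toward the north (bearing 000°).
Geostrophic balance: in the Northern Hemisphere the Coriolis force deflects motion to the right, so the geostrophic wind blows 90° to the right of the pressure-gradient force (low pressure on the left).
Rotating 000° by 90° clockwise gives 090° — the wind blows toward the east.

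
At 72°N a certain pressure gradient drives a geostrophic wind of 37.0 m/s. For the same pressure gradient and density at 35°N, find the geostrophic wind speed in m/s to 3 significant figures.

61.4 m/s

With the same pressure gradient and density, V_g ∝ 1/f ∝ 1/sin φ.
V₂ = V₁ · sin φ₁ / sin φ₂ = 37.0 × sin 72° / sin 35°
V₂ = 37.0 × 0.9511/0.5736 = 61.4 m/s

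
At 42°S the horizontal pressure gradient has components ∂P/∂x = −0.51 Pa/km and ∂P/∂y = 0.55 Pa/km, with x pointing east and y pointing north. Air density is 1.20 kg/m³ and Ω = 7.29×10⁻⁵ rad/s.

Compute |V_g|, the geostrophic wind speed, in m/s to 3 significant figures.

Coriolis parameter at 42°S:
f = 2Ω sin φ = 2 × 7.29×10⁻⁵ × sin 42° = 9.76×10⁻⁵ s⁻¹
In the Southern Hemisphere f is negative: f = −9.76×10⁻⁵ s⁻¹.
Component geostrophic relations (x east, y north):
u_g = −(1/(fρ)) ∂P/∂y,  v_g = (1/(fρ)) ∂P/∂x
u_g = −(0.55×10⁻³)/(−9.76×10⁻⁵ × 1.20) = 4.70 m/s;  v_g = (−0.51×10⁻³)/(−9.76×10⁻⁵ × 1.20) = 4.36 m/s
|V_g| = √(u_g² + v_g²) = 6.41 m/s

6.41 m/s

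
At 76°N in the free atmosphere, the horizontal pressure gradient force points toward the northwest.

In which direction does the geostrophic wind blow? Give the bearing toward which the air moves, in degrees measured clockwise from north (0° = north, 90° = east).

The pressure-gradient force points toward the northwest (bearing 315°).
Geostrophic balance: in the Northern Hemisphere the Coriolis force deflects motion to the right, so the geostrophic wind blows 90° to the right of the pressure-gradient force (low pressure on the left).
Rotating 315° by 90° clockwise gives 045° — the wind blows toward the northeast.

045°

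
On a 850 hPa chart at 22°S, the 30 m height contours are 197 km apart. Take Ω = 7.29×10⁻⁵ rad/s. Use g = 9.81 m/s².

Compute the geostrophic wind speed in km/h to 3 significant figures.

98.5 km/h

Coriolis parameter at 22°S:
f = 2Ω sin φ = 2 × 7.29×10⁻⁵ × sin 22° = 5.46×10⁻⁵ s⁻¹
Height gradient: |∂Z/∂n| = 30 m / 197000 m = 1.52×10⁻⁴
On a pressure surface, geostrophic balance gives V_g = (g/f)|∂Z/∂n|:
V_g = 9.81 × 1.52×10⁻⁴ / 5.46×10⁻⁵ = 27.4 m/s
Converting: 27.4 m/s × 3.6 = 98.5 km/h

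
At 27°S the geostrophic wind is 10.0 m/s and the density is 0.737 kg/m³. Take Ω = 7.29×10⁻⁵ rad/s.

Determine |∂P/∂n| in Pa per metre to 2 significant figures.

Coriolis parameter at 27°S:
f = 2Ω sin φ = 2 × 7.29×10⁻⁵ × sin 27° = 6.62×10⁻⁵ s⁻¹
Geostrophic balance rearranged: |∂P/∂n| = f ρ V_g
|∂P/∂n| = 6.62×10⁻⁵ × 0.737 × 10.0 = 4.88×10⁻⁴ Pa/m

4.9×10⁻⁴ Pa/m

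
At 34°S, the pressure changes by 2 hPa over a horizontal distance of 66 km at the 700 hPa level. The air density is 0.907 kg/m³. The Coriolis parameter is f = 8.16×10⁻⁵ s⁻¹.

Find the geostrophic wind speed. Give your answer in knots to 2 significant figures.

80 knots

Pressure gradient: |∂P/∂n| = 200 Pa / 66000 m = 3.03×10⁻³ Pa/m
Geostrophic balance (pressure-gradient force = Coriolis force):
V_g = (1/(fρ)) |∂P/∂n| = 3.03×10⁻³ / (8.16×10⁻⁵ × 0.907) = 40.9 m/s
Converting: 40.9 m/s × 1.944 = 80 knots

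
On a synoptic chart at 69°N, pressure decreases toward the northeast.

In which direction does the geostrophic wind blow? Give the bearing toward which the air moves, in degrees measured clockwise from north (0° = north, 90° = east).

135°

The pressure-gradient force points toward the northeast (bearing 045°).
Geostrophic balance: in the Northern Hemisphere the Coriolis force deflects motion to the right, so the geostrophic wind blows 90° to the right of the pressure-gradient force (low pressure on the left).
Rotating 045° by 90° clockwise gives 135° — the wind blows toward the southeast.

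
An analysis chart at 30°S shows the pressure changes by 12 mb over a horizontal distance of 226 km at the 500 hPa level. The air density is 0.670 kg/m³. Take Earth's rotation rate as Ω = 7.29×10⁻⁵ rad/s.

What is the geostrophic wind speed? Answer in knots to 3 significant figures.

211 knots

Coriolis parameter at 30°S:
f = 2Ω sin φ = 2 × 7.29×10⁻⁵ × sin 30° = 7.29×10⁻⁵ s⁻¹
Pressure gradient: |∂P/∂n| = 1200 Pa / 226000 m = 5.31×10⁻³ Pa/m
Geostrophic balance (pressure-gradient force = Coriolis force):
V_g = (1/(fρ)) |∂P/∂n| = 5.31×10⁻³ / (7.29×10⁻⁵ × 0.670) = 109 m/s
Converting: 109 m/s × 1.944 = 211 knots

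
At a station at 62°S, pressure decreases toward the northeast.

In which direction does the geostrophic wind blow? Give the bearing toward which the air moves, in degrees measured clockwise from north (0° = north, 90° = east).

The pressure-gradient force points toward the northeast (bearing 045°).
Geostrophic balance: in the Southern Hemisphere the Coriolis force deflects motion to the left, so the geostrophic wind blows 90° to the left of the pressure-gradient force (low pressure on the right).
Rotating 045° by 90° counterclockwise gives 315° — the wind blows toward the northwest.

315°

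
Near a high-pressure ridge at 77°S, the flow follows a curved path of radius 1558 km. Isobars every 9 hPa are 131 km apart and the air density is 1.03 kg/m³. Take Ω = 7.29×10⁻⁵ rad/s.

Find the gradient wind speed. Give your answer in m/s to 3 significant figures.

67.6 m/s

Coriolis parameter at 77°S:
f = 2Ω sin φ = 2 × 7.29×10⁻⁵ × sin 77° = 1.42×10⁻⁴ s⁻¹
Pressure gradient: |∂P/∂n| = 900 Pa / 131000 m = 6.87×10⁻³ Pa/m
Geostrophic speed: V_g = |∂P/∂n|/(fρ) = 6.87×10⁻³/(1.42×10⁻⁴ × 1.03) = 47.0 m/s
Around a high, pressure-gradient force acts outward with centrifugal, so Coriolis balances both:
fV = (1/ρ)|∂P/∂n| + V²/R  →  V² − fR·V + fR·V_g = 0
With fR = 1.42×10⁻⁴ × 1558×10³ m = 221 m/s:
V = [fR − √((fR)² − 4 fR V_g)]/2 = [221 − √(221² − 4×221×47)]/2 = 67.6 m/s
Supergeostrophic (V > V_g = 47 m/s), as expected around a high.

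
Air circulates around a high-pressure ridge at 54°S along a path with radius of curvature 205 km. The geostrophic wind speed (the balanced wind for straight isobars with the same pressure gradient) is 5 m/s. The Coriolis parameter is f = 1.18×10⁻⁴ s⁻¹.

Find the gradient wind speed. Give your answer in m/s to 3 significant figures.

7.06 m/s

Around a high, pressure-gradient force acts outward with centrifugal, so Coriolis balances both:
fV = (1/ρ)|∂P/∂n| + V²/R  →  V² − fR·V + fR·V_g = 0
With fR = 1.18×10⁻⁴ × 205×10³ m = 24.2 m/s:
V = [fR − √((fR)² − 4 fR V_g)]/2 = [24.2 − √(24.2² − 4×24.2×5)]/2 = 7.06 m/s
Supergeostrophic (V > V_g = 5 m/s), as expected around a high.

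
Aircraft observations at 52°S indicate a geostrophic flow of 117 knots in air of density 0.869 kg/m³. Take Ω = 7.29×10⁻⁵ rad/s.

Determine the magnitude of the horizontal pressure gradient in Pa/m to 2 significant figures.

6.0×10⁻³ Pa/m

Coriolis parameter at 52°S:
f = 2Ω sin φ = 2 × 7.29×10⁻⁵ × sin 52° = 1.15×10⁻⁴ s⁻¹
Wind speed in SI: 117 knots = 60.2 m/s
Geostrophic balance rearranged: |∂P/∂n| = f ρ V_g
|∂P/∂n| = 1.15×10⁻⁴ × 0.869 × 60.2 = 6.01×10⁻³ Pa/m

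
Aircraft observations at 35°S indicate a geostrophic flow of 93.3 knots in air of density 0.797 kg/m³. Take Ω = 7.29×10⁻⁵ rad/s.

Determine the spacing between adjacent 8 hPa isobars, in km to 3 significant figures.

250 km

Coriolis parameter at 35°S:
f = 2Ω sin φ = 2 × 7.29×10⁻⁵ × sin 35° = 8.36×10⁻⁵ s⁻¹
Wind speed in SI: 93.3 knots = 48.0 m/s
Geostrophic balance rearranged: |∂P/∂n| = f ρ V_g
|∂P/∂n| = 8.36×10⁻⁵ × 0.797 × 48.0 = 3.20×10⁻³ Pa/m
Isobar spacing: Δn = ΔP/|∂P/∂n| = 800 Pa / 3.20×10⁻³ Pa/m = 250071 m ≈ 250 km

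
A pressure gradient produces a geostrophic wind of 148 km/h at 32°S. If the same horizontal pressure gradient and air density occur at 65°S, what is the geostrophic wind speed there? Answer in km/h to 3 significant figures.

86.5 km/h

With the same pressure gradient and density, V_g ∝ 1/f ∝ 1/sin φ.
V₂ = V₁ · sin φ₁ / sin φ₂ = 148 × sin 32° / sin 65°
V₂ = 148 × 0.5299/0.9063 = 86.5 km/h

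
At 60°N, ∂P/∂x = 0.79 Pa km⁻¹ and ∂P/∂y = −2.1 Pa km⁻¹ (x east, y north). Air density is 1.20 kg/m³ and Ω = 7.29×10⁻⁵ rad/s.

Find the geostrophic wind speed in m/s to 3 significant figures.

14.8 m/s

Coriolis parameter at 60°N:
f = 2Ω sin φ = 2 × 7.29×10⁻⁵ × sin 60° = 1.26×10⁻⁴ s⁻¹
Component geostrophic relations (x east, y north):
u_g = −(1/(fρ)) ∂P/∂y,  v_g = (1/(fρ)) ∂P/∂x
u_g = −(−2.1×10⁻³)/(1.26×10⁻⁴ × 1.20) = 13.9 m/s;  v_g = (0.79×10⁻³)/(1.26×10⁻⁴ × 1.20) = 5.21 m/s
|V_g| = √(u_g² + v_g²) = 14.8 m/s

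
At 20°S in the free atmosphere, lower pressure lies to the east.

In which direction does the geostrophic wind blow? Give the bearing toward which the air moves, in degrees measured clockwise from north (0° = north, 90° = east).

The pressure-gradient force points toward the east (bearing 090°).
Geostrophic balance: in the Southern Hemisphere the Coriolis force deflects motion to the left, so the geostrophic wind blows 90° to the left of the pressure-gradient force (low pressure on the right).
Rotating 090° by 90° counterclockwise gives 000° — the wind blows toward the north.

000°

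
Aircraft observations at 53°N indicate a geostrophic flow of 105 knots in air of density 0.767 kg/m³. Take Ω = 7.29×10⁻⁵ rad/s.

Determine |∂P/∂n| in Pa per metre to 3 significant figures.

4.82×10⁻³ Pa/m

Coriolis parameter at 53°N:
f = 2Ω sin φ = 2 × 7.29×10⁻⁵ × sin 53° = 1.16×10⁻⁴ s⁻¹
Wind speed in SI: 105 knots = 54.0 m/s
Geostrophic balance rearranged: |∂P/∂n| = f ρ V_g
|∂P/∂n| = 1.16×10⁻⁴ × 0.767 × 54.0 = 4.82×10⁻³ Pa/m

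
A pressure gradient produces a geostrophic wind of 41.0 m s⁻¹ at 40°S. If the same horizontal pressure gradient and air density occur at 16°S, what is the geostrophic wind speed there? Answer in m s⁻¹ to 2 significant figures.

96 m s⁻¹

With the same pressure gradient and density, V_g ∝ 1/f ∝ 1/sin φ.
V₂ = V₁ · sin φ₁ / sin φ₂ = 41.0 × sin 40° / sin 16°
V₂ = 41.0 × 0.6428/0.2756 = 96 m s⁻¹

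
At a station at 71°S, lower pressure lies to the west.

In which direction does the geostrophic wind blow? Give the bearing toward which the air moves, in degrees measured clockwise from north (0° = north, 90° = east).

The pressure-gradient force points toward the west (bearing 270°).
Geostrophic balance: in the Southern Hemisphere the Coriolis force deflects motion to the left, so the geostrophic wind blows 90° to the left of the pressure-gradient force (low pressure on the right).
Rotating 270° by 90° counterclockwise gives 180° — the wind blows toward the south.

180°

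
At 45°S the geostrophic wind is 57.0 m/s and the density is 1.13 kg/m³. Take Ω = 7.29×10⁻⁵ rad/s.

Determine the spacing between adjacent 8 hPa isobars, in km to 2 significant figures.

120 km

Coriolis parameter at 45°S:
f = 2Ω sin φ = 2 × 7.29×10⁻⁵ × sin 45° = 1.03×10⁻⁴ s⁻¹
Geostrophic balance rearranged: |∂P/∂n| = f ρ V_g
|∂P/∂n| = 1.03×10⁻⁴ × 1.13 × 57.0 = 6.64×10⁻³ Pa/m
Isobar spacing: Δn = ΔP/|∂P/∂n| = 800 Pa / 6.64×10⁻³ Pa/m = 120474 m ≈ 120 km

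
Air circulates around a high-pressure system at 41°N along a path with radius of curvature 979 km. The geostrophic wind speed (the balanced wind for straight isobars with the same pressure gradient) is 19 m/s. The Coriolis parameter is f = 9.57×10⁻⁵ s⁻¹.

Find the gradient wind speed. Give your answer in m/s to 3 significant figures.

26.5 m/s

Around a high, pressure-gradient force acts outward with centrifugal, so Coriolis balances both:
fV = (1/ρ)|∂P/∂n| + V²/R  →  V² − fR·V + fR·V_g = 0
With fR = 9.57×10⁻⁵ × 979×10³ m = 93.7 m/s:
V = [fR − √((fR)² − 4 fR V_g)]/2 = [93.7 − √(93.7² − 4×93.7×19)]/2 = 26.5 m/s
Supergeostrophic (V > V_g = 19 m/s), as expected around a high.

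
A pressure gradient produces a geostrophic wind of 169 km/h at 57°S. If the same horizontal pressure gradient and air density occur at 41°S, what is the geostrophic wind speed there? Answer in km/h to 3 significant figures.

With the same pressure gradient and density, V_g ∝ 1/f ∝ 1/sin φ.
V₂ = V₁ · sin φ₁ / sin φ₂ = 169 × sin 57° / sin 41°
V₂ = 169 × 0.8387/0.6561 = 216 km/h

216 km/h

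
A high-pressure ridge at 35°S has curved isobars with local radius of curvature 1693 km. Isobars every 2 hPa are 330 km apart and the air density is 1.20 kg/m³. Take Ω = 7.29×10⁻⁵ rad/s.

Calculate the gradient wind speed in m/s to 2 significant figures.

Coriolis parameter at 35°S:
f = 2Ω sin φ = 2 × 7.29×10⁻⁵ × sin 35° = 8.36×10⁻⁵ s⁻¹
Pressure gradient: |∂P/∂n| = 200 Pa / 330000 m = 6.06×10⁻⁴ Pa/m
Geostrophic speed: V_g = |∂P/∂n|/(fρ) = 6.06×10⁻⁴/(8.36×10⁻⁵ × 1.20) = 6.04 m/s
Around a high, pressure-gradient force acts outward with centrifugal, so Coriolis balances both:
fV = (1/ρ)|∂P/∂n| + V²/R  →  V² − fR·V + fR·V_g = 0
With fR = 8.36×10⁻⁵ × 1693×10³ m = 142 m/s:
V = [fR − √((fR)² − 4 fR V_g)]/2 = [142 − √(142² − 4×142×6.04)]/2 = 6.32 m/s
Supergeostrophic (V > V_g = 6.04 m/s), as expected around a high.

6.3 m/s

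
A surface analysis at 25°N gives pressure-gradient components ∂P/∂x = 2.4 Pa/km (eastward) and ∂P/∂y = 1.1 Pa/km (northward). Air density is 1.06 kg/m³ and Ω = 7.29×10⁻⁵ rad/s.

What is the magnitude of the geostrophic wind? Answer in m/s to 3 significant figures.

Coriolis parameter at 25°N:
f = 2Ω sin φ = 2 × 7.29×10⁻⁵ × sin 25° = 6.16×10⁻⁵ s⁻¹
Component geostrophic relations (x east, y north):
u_g = −(1/(fρ)) ∂P/∂y,  v_g = (1/(fρ)) ∂P/∂x
u_g = −(1.1×10⁻³)/(6.16×10⁻⁵ × 1.06) = −16.8 m/s;  v_g = (2.4×10⁻³)/(6.16×10⁻⁵ × 1.06) = 36.7 m/s
|V_g| = √(u_g² + v_g²) = 40.4 m/s

40.4 m/s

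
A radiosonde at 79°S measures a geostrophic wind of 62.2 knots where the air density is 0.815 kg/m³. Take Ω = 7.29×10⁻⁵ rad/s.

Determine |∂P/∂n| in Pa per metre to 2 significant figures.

Coriolis parameter at 79°S:
f = 2Ω sin φ = 2 × 7.29×10⁻⁵ × sin 79° = 1.43×10⁻⁴ s⁻¹
Wind speed in SI: 62.2 knots = 32.0 m/s
Geostrophic balance rearranged: |∂P/∂n| = f ρ V_g
|∂P/∂n| = 1.43×10⁻⁴ × 0.815 × 32.0 = 3.73×10⁻³ Pa/m

3.7×10⁻³ Pa/m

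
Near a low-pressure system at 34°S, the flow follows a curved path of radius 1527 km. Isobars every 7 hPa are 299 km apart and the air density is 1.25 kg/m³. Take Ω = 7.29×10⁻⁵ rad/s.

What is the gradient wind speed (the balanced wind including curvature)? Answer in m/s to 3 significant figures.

Coriolis parameter at 34°S:
f = 2Ω sin φ = 2 × 7.29×10⁻⁵ × sin 34° = 8.15×10⁻⁵ s⁻¹
Pressure gradient: |∂P/∂n| = 700 Pa / 299000 m = 2.34×10⁻³ Pa/m
Geostrophic speed: V_g = |∂P/∂n|/(fρ) = 2.34×10⁻³/(8.15×10⁻⁵ × 1.25) = 23.0 m/s
Around a low, centrifugal force acts outward with Coriolis, so pressure-gradient force balances both:
(1/ρ)|∂P/∂n| = fV + V²/R  →  V² + fR·V − fR·V_g = 0
With fR = 8.15×10⁻⁵ × 1527×10³ m = 124 m/s:
V = [−fR + √((fR)² + 4 fR V_g)]/2 = [−124 + √(124² + 4×124×23)]/2 = 19.8 m/s
Subgeostrophic (V < V_g = 23 m/s), as expected around a low.

19.8 m/s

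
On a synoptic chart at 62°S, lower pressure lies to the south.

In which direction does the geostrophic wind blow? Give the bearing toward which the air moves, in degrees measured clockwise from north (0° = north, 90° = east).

090°

The pressure-gradient force points toward the south (bearing 180°).
Geostrophic balance: in the Southern Hemisphere the Coriolis force deflects motion to the left, so the geostrophic wind blows 90° to the left of the pressure-gradient force (low pressure on the right).
Rotating 180° by 90° counterclockwise gives 090° — the wind blows toward the east.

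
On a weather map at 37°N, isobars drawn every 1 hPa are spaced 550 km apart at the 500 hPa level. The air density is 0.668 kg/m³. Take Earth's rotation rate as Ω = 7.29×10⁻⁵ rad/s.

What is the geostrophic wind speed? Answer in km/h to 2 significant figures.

Coriolis parameter at 37°N:
f = 2Ω sin φ = 2 × 7.29×10⁻⁵ × sin 37° = 8.77×10⁻⁵ s⁻¹
Pressure gradient: |∂P/∂n| = 100 Pa / 550000 m = 1.82×10⁻⁴ Pa/m
Geostrophic balance (pressure-gradient force = Coriolis force):
V_g = (1/(fρ)) |∂P/∂n| = 1.82×10⁻⁴ / (8.77×10⁻⁵ × 0.668) = 3.10 m/s
Converting: 3.10 m/s × 3.6 = 11 km/h

11 km/h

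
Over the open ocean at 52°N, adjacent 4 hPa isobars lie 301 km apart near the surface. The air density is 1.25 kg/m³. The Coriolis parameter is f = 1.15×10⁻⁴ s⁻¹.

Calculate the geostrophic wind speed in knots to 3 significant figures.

18.0 knots

Pressure gradient: |∂P/∂n| = 400 Pa / 301000 m = 1.33×10⁻³ Pa/m
Geostrophic balance (pressure-gradient force = Coriolis force):
V_g = (1/(fρ)) |∂P/∂n| = 1.33×10⁻³ / (1.15×10⁻⁴ × 1.25) = 9.24 m/s
Converting: 9.24 m/s × 1.944 = 18.0 knots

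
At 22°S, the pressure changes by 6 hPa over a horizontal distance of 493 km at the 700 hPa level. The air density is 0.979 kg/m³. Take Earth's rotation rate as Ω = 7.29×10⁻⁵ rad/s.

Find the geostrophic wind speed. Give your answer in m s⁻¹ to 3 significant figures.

22.8 m s⁻¹

Coriolis parameter at 22°S:
f = 2Ω sin φ = 2 × 7.29×10⁻⁵ × sin 22° = 5.46×10⁻⁵ s⁻¹
Pressure gradient: |∂P/∂n| = 600 Pa / 493000 m = 1.22×10⁻³ Pa/m
Geostrophic balance (pressure-gradient force = Coriolis force):
V_g = (1/(fρ)) |∂P/∂n| = 1.22×10⁻³ / (5.46×10⁻⁵ × 0.979) = 22.8 m/s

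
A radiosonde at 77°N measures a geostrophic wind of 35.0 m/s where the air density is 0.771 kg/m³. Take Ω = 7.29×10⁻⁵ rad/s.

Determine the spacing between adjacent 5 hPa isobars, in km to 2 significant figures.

130 km

Coriolis parameter at 77°N:
f = 2Ω sin φ = 2 × 7.29×10⁻⁵ × sin 77° = 1.42×10⁻⁴ s⁻¹
Geostrophic balance rearranged: |∂P/∂n| = f ρ V_g
|∂P/∂n| = 1.42×10⁻⁴ × 0.771 × 35.0 = 3.83×10⁻³ Pa/m
Isobar spacing: Δn = ΔP/|∂P/∂n| = 500 Pa / 3.83×10⁻³ Pa/m = 130427 m ≈ 130 km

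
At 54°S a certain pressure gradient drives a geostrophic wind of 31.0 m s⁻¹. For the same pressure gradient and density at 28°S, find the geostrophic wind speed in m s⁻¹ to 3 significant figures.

53.4 m s⁻¹

With the same pressure gradient and density, V_g ∝ 1/f ∝ 1/sin φ.
V₂ = V₁ · sin φ₁ / sin φ₂ = 31.0 × sin 54° / sin 28°
V₂ = 31.0 × 0.8090/0.4695 = 53.4 m s⁻¹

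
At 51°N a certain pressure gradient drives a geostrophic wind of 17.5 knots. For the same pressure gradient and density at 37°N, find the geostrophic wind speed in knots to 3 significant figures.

22.6 knots

With the same pressure gradient and density, V_g ∝ 1/f ∝ 1/sin φ.
V₂ = V₁ · sin φ₁ / sin φ₂ = 17.5 × sin 51° / sin 37°
V₂ = 17.5 × 0.7771/0.6018 = 22.6 knots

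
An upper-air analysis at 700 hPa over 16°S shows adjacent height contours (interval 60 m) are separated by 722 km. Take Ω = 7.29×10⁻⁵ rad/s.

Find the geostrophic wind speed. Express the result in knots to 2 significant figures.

39 knots

Coriolis parameter at 16°S:
f = 2Ω sin φ = 2 × 7.29×10⁻⁵ × sin 16° = 4.02×10⁻⁵ s⁻¹
Height gradient: |∂Z/∂n| = 60 m / 722000 m = 8.31×10⁻⁵
On a pressure surface, geostrophic balance gives V_g = (g/f)|∂Z/∂n|:
V_g = 9.81 × 8.31×10⁻⁵ / 4.02×10⁻⁵ = 20.3 m/s
Converting: 20.3 m/s × 1.944 = 39 knots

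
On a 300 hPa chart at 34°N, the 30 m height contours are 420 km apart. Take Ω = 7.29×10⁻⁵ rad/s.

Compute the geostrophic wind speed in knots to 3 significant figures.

Coriolis parameter at 34°N:
f = 2Ω sin φ = 2 × 7.29×10⁻⁵ × sin 34° = 8.15×10⁻⁵ s⁻¹
Height gradient: |∂Z/∂n| = 30 m / 420000 m = 7.14×10⁻⁵
On a pressure surface, geostrophic balance gives V_g = (g/f)|∂Z/∂n|:
V_g = 9.81 × 7.14×10⁻⁵ / 8.15×10⁻⁵ = 8.59 m/s
Converting: 8.59 m/s × 1.944 = 16.7 knots

16.7 knots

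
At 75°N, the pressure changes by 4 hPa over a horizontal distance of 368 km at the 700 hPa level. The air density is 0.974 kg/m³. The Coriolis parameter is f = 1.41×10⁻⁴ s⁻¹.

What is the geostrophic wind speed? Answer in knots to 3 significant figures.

15.4 knots

Pressure gradient: |∂P/∂n| = 400 Pa / 368000 m = 1.09×10⁻³ Pa/m
Geostrophic balance (pressure-gradient force = Coriolis force):
V_g = (1/(fρ)) |∂P/∂n| = 1.09×10⁻³ / (1.41×10⁻⁴ × 0.974) = 7.91 m/s
Converting: 7.91 m/s × 1.944 = 15.4 knots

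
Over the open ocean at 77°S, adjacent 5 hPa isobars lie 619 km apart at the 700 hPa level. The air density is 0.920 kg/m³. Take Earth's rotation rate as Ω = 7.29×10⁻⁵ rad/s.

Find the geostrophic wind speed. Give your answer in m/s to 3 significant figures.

6.18 m/s

Coriolis parameter at 77°S:
f = 2Ω sin φ = 2 × 7.29×10⁻⁵ × sin 77° = 1.42×10⁻⁴ s⁻¹
Pressure gradient: |∂P/∂n| = 500 Pa / 619000 m = 8.08×10⁻⁴ Pa/m
Geostrophic balance (pressure-gradient force = Coriolis force):
V_g = (1/(fρ)) |∂P/∂n| = 8.08×10⁻⁴ / (1.42×10⁻⁴ × 0.920) = 6.18 m/s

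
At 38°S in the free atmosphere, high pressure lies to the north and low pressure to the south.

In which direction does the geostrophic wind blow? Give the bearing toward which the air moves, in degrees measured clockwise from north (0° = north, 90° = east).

090°

The pressure-gradient force points toward the south (bearing 180°).
Geostrophic balance: in the Southern Hemisphere the Coriolis force deflects motion to the left, so the geostrophic wind blows 90° to the left of the pressure-gradient force (low pressure on the right).
Rotating 180° by 90° counterclockwise gives 090° — the wind blows toward the east.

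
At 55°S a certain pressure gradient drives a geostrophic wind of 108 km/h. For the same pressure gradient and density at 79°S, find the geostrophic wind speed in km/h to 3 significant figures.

With the same pressure gradient and density, V_g ∝ 1/f ∝ 1/sin φ.
V₂ = V₁ · sin φ₁ / sin φ₂ = 108 × sin 55° / sin 79°
V₂ = 108 × 0.8192/0.9816 = 90.1 km/h

90.1 km/h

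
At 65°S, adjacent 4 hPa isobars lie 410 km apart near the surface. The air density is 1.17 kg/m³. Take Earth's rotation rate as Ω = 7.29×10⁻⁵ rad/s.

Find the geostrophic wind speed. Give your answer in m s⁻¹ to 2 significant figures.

Coriolis parameter at 65°S:
f = 2Ω sin φ = 2 × 7.29×10⁻⁵ × sin 65° = 1.32×10⁻⁴ s⁻¹
Pressure gradient: |∂P/∂n| = 400 Pa / 410000 m = 9.76×10⁻⁴ Pa/m
Geostrophic balance (pressure-gradient force = Coriolis force):
V_g = (1/(fρ)) |∂P/∂n| = 9.76×10⁻⁴ / (1.32×10⁻⁴ × 1.17) = 6.31 m/s

6.3 m s⁻¹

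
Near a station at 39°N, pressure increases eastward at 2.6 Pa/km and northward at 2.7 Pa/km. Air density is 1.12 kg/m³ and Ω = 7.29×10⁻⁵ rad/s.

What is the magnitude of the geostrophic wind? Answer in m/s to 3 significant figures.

36.5 m/s

Coriolis parameter at 39°N:
f = 2Ω sin φ = 2 × 7.29×10⁻⁵ × sin 39° = 9.18×10⁻⁵ s⁻¹
Component geostrophic relations (x east, y north):
u_g = −(1/(fρ)) ∂P/∂y,  v_g = (1/(fρ)) ∂P/∂x
u_g = −(2.7×10⁻³)/(9.18×10⁻⁵ × 1.12) = −26.3 m/s;  v_g = (2.6×10⁻³)/(9.18×10⁻⁵ × 1.12) = 25.3 m/s
|V_g| = √(u_g² + v_g²) = 36.5 m/s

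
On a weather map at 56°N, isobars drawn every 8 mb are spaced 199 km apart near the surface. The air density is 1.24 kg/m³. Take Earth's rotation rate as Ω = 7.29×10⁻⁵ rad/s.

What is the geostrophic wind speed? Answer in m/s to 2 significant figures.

27 m/s

Coriolis parameter at 56°N:
f = 2Ω sin φ = 2 × 7.29×10⁻⁵ × sin 56° = 1.21×10⁻⁴ s⁻¹
Pressure gradient: |∂P/∂n| = 800 Pa / 199000 m = 4.02×10⁻³ Pa/m
Geostrophic balance (pressure-gradient force = Coriolis force):
V_g = (1/(fρ)) |∂P/∂n| = 4.02×10⁻³ / (1.21×10⁻⁴ × 1.24) = 26.8 m/s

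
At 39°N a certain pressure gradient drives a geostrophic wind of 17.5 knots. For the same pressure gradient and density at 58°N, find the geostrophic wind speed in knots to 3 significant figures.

With the same pressure gradient and density, V_g ∝ 1/f ∝ 1/sin φ.
V₂ = V₁ · sin φ₁ / sin φ₂ = 17.5 × sin 39° / sin 58°
V₂ = 17.5 × 0.6293/0.8480 = 13.0 knots

13.0 knots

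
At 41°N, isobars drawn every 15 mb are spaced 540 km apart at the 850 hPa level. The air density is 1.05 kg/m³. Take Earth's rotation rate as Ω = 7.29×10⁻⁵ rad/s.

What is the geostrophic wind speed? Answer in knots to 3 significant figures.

Coriolis parameter at 41°N:
f = 2Ω sin φ = 2 × 7.29×10⁻⁵ × sin 41° = 9.57×10⁻⁵ s⁻¹
Pressure gradient: |∂P/∂n| = 1500 Pa / 540000 m = 2.78×10⁻³ Pa/m
Geostrophic balance (pressure-gradient force = Coriolis force):
V_g = (1/(fρ)) |∂P/∂n| = 2.78×10⁻³ / (9.57×10⁻⁵ × 1.05) = 27.7 m/s
Converting: 27.7 m/s × 1.944 = 53.8 knots

53.8 knots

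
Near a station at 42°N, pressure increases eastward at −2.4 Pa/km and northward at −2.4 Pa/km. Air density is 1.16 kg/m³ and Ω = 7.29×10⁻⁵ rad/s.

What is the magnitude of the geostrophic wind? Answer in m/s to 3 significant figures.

Coriolis parameter at 42°N:
f = 2Ω sin φ = 2 × 7.29×10⁻⁵ × sin 42° = 9.76×10⁻⁵ s⁻¹
Component geostrophic relations (x east, y north):
u_g = −(1/(fρ)) ∂P/∂y,  v_g = (1/(fρ)) ∂P/∂x
u_g = −(−2.4×10⁻³)/(9.76×10⁻⁵ × 1.16) = 21.2 m/s;  v_g = (−2.4×10⁻³)/(9.76×10⁻⁵ × 1.16) = −21.2 m/s
|V_g| = √(u_g² + v_g²) = 30.0 m/s

30.0 m/s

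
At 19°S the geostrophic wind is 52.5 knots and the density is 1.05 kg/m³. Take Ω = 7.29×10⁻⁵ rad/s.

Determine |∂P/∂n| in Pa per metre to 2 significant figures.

Coriolis parameter at 19°S:
f = 2Ω sin φ = 2 × 7.29×10⁻⁵ × sin 19° = 4.75×10⁻⁵ s⁻¹
Wind speed in SI: 52.5 knots = 27.0 m/s
Geostrophic balance rearranged: |∂P/∂n| = f ρ V_g
|∂P/∂n| = 4.75×10⁻⁵ × 1.05 × 27.0 = 1.35×10⁻³ Pa/m

1.3×10⁻³ Pa/m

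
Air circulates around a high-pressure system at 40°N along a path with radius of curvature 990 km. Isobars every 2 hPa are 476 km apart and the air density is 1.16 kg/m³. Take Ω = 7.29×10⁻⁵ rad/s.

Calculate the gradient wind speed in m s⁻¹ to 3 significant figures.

Coriolis parameter at 40°N:
f = 2Ω sin φ = 2 × 7.29×10⁻⁵ × sin 40° = 9.37×10⁻⁵ s⁻¹
Pressure gradient: |∂P/∂n| = 200 Pa / 476000 m = 4.20×10⁻⁴ Pa/m
Geostrophic speed: V_g = |∂P/∂n|/(fρ) = 4.20×10⁻⁴/(9.37×10⁻⁵ × 1.16) = 3.86 m/s
Around a high, pressure-gradient force acts outward with centrifugal, so Coriolis balances both:
fV = (1/ρ)|∂P/∂n| + V²/R  →  V² − fR·V + fR·V_g = 0
With fR = 9.37×10⁻⁵ × 990×10³ m = 92.8 m/s:
V = [fR − √((fR)² − 4 fR V_g)]/2 = [92.8 − √(92.8² − 4×92.8×3.86)]/2 = 4.04 m/s
Supergeostrophic (V > V_g = 3.86 m/s), as expected around a high.

4.04 m s⁻¹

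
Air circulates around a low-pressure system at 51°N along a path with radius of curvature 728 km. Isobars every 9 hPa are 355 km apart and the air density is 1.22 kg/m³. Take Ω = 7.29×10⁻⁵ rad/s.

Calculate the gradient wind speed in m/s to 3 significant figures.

Coriolis parameter at 51°N:
f = 2Ω sin φ = 2 × 7.29×10⁻⁵ × sin 51° = 1.13×10⁻⁴ s⁻¹
Pressure gradient: |∂P/∂n| = 900 Pa / 355000 m = 2.54×10⁻³ Pa/m
Geostrophic speed: V_g = |∂P/∂n|/(fρ) = 2.54×10⁻³/(1.13×10⁻⁴ × 1.22) = 18.3 m/s
Around a low, centrifugal force acts outward with Coriolis, so pressure-gradient force balances both:
(1/ρ)|∂P/∂n| = fV + V²/R  →  V² + fR·V − fR·V_g = 0
With fR = 1.13×10⁻⁴ × 728×10³ m = 82.5 m/s:
V = [−fR + √((fR)² + 4 fR V_g)]/2 = [−82.5 + √(82.5² + 4×82.5×18.3)]/2 = 15.4 m/s
Subgeostrophic (V < V_g = 18.3 m/s), as expected around a low.

15.4 m/s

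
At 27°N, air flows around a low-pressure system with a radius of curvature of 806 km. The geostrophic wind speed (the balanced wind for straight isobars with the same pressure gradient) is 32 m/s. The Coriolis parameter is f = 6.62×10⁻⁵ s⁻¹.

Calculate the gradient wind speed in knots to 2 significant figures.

Around a low, centrifugal force acts outward with Coriolis, so pressure-gradient force balances both:
(1/ρ)|∂P/∂n| = fV + V²/R  →  V² + fR·V − fR·V_g = 0
With fR = 6.62×10⁻⁵ × 806×10³ m = 53.4 m/s:
V = [−fR + √((fR)² + 4 fR V_g)]/2 = [−53.4 + √(53.4² + 4×53.4×32)]/2 = 22.5 m/s
Subgeostrophic (V < V_g = 32 m/s), as expected around a low.
Converting: 22.5 m/s × 1.944 = 44 knots

44 knots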